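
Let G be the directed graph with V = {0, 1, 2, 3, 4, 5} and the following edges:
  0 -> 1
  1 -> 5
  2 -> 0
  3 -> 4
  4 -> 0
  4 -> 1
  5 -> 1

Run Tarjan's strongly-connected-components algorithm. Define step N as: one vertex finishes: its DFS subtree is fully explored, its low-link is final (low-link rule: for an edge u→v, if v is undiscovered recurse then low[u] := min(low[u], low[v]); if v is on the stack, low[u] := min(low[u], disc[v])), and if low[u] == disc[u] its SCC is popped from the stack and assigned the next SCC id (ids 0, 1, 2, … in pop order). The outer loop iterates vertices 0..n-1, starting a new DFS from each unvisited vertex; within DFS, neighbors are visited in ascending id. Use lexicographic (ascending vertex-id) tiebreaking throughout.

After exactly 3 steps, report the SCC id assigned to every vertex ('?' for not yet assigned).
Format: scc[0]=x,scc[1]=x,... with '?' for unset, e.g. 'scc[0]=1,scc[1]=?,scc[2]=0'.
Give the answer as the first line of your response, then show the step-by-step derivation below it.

scc[0]=1,scc[1]=0,scc[2]=?,scc[3]=?,scc[4]=?,scc[5]=0

step 1: low=(low[0]=0,low[1]=1,low[2]=?,low[3]=?,low[4]=?,low[5]=1); scc=(scc[0]=?,scc[1]=?,scc[2]=?,scc[3]=?,scc[4]=?,scc[5]=?)
step 2: low=(low[0]=0,low[1]=1,low[2]=?,low[3]=?,low[4]=?,low[5]=1); scc=(scc[0]=?,scc[1]=0,scc[2]=?,scc[3]=?,scc[4]=?,scc[5]=0)
step 3: low=(low[0]=0,low[1]=1,low[2]=?,low[3]=?,low[4]=?,low[5]=1); scc=(scc[0]=1,scc[1]=0,scc[2]=?,scc[3]=?,scc[4]=?,scc[5]=0)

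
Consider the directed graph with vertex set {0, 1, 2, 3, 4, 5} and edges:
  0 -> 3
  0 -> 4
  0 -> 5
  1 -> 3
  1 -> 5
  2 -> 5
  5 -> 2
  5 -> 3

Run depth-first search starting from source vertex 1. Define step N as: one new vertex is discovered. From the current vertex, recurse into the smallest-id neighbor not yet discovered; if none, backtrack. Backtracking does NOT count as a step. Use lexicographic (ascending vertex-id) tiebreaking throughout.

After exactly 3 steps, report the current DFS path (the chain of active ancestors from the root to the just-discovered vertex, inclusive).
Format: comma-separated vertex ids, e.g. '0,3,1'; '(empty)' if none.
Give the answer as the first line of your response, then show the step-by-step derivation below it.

1,5

step 1: discover 1; path=1; order=1
step 2: discover 3; path=1>3; order=1,3
step 3: discover 5; path=1>5; order=1,3,5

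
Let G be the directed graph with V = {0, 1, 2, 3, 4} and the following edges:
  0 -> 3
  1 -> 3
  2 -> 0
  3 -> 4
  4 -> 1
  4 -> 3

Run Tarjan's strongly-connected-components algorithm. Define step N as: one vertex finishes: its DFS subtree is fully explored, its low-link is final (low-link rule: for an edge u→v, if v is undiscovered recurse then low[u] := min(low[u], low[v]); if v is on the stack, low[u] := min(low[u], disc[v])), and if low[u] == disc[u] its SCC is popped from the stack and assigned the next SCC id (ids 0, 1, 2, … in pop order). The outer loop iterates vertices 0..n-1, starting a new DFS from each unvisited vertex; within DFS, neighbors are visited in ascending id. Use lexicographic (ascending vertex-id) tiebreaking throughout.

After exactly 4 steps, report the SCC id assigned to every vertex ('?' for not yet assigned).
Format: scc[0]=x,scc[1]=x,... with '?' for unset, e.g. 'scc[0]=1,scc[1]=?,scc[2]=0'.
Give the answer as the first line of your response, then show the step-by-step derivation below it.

scc[0]=1,scc[1]=0,scc[2]=?,scc[3]=0,scc[4]=0

step 1: low=(low[0]=0,low[1]=1,low[2]=?,low[3]=1,low[4]=2); scc=(scc[0]=?,scc[1]=?,scc[2]=?,scc[3]=?,scc[4]=?)
step 2: low=(low[0]=0,low[1]=1,low[2]=?,low[3]=1,low[4]=1); scc=(scc[0]=?,scc[1]=?,scc[2]=?,scc[3]=?,scc[4]=?)
step 3: low=(low[0]=0,low[1]=1,low[2]=?,low[3]=1,low[4]=1); scc=(scc[0]=?,scc[1]=0,scc[2]=?,scc[3]=0,scc[4]=0)
step 4: low=(low[0]=0,low[1]=1,low[2]=?,low[3]=1,low[4]=1); scc=(scc[0]=1,scc[1]=0,scc[2]=?,scc[3]=0,scc[4]=0)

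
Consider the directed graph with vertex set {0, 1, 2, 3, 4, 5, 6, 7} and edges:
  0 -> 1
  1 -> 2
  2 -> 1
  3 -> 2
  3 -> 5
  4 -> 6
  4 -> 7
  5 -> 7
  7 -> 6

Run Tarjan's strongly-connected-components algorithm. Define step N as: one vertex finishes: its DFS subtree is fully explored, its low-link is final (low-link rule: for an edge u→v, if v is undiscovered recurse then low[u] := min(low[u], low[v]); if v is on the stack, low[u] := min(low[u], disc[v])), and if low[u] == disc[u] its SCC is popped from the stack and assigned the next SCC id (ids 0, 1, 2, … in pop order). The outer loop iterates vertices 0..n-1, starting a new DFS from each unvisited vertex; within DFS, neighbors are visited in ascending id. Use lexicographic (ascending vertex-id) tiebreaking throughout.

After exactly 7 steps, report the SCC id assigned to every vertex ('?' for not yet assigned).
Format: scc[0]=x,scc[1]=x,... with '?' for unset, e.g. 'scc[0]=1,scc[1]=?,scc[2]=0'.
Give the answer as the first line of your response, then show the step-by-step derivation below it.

scc[0]=1,scc[1]=0,scc[2]=0,scc[3]=5,scc[4]=?,scc[5]=4,scc[6]=2,scc[7]=3

step 1: low=(low[0]=0,low[1]=1,low[2]=1,low[3]=?,low[4]=?,low[5]=?,low[6]=?,low[7]=?); scc=(scc[0]=?,scc[1]=?,scc[2]=?,scc[3]=?,scc[4]=?,scc[5]=?,scc[6]=?,scc[7]=?)
step 2: low=(low[0]=0,low[1]=1,low[2]=1,low[3]=?,low[4]=?,low[5]=?,low[6]=?,low[7]=?); scc=(scc[0]=?,scc[1]=0,scc[2]=0,scc[3]=?,scc[4]=?,scc[5]=?,scc[6]=?,scc[7]=?)
step 3: low=(low[0]=0,low[1]=1,low[2]=1,low[3]=?,low[4]=?,low[5]=?,low[6]=?,low[7]=?); scc=(scc[0]=1,scc[1]=0,scc[2]=0,scc[3]=?,scc[4]=?,scc[5]=?,scc[6]=?,scc[7]=?)
step 4: low=(low[0]=0,low[1]=1,low[2]=1,low[3]=3,low[4]=?,low[5]=4,low[6]=6,low[7]=5); scc=(scc[0]=1,scc[1]=0,scc[2]=0,scc[3]=?,scc[4]=?,scc[5]=?,scc[6]=2,scc[7]=?)
step 5: low=(low[0]=0,low[1]=1,low[2]=1,low[3]=3,low[4]=?,low[5]=4,low[6]=6,low[7]=5); scc=(scc[0]=1,scc[1]=0,scc[2]=0,scc[3]=?,scc[4]=?,scc[5]=?,scc[6]=2,scc[7]=3)
step 6: low=(low[0]=0,low[1]=1,low[2]=1,low[3]=3,low[4]=?,low[5]=4,low[6]=6,low[7]=5); scc=(scc[0]=1,scc[1]=0,scc[2]=0,scc[3]=?,scc[4]=?,scc[5]=4,scc[6]=2,scc[7]=3)
step 7: low=(low[0]=0,low[1]=1,low[2]=1,low[3]=3,low[4]=?,low[5]=4,low[6]=6,low[7]=5); scc=(scc[0]=1,scc[1]=0,scc[2]=0,scc[3]=5,scc[4]=?,scc[5]=4,scc[6]=2,scc[7]=3)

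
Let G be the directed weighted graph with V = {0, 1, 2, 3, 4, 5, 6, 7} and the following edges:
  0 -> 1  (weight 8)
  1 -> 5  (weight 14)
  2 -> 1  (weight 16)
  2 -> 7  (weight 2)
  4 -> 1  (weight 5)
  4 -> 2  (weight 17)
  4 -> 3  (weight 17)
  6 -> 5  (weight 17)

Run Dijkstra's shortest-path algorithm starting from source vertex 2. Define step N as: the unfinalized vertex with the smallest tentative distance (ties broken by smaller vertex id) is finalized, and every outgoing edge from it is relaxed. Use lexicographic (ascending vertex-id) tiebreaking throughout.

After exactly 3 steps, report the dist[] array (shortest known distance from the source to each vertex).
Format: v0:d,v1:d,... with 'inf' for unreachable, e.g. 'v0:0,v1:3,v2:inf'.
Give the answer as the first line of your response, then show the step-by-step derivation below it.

v0:inf,v1:16,v2:0,v3:inf,v4:inf,v5:30,v6:inf,v7:2

step 1: dist = v0:inf,v1:16,v2:0,v3:inf,v4:inf,v5:inf,v6:inf,v7:2
step 2: dist = v0:inf,v1:16,v2:0,v3:inf,v4:inf,v5:inf,v6:inf,v7:2
step 3: dist = v0:inf,v1:16,v2:0,v3:inf,v4:inf,v5:30,v6:inf,v7:2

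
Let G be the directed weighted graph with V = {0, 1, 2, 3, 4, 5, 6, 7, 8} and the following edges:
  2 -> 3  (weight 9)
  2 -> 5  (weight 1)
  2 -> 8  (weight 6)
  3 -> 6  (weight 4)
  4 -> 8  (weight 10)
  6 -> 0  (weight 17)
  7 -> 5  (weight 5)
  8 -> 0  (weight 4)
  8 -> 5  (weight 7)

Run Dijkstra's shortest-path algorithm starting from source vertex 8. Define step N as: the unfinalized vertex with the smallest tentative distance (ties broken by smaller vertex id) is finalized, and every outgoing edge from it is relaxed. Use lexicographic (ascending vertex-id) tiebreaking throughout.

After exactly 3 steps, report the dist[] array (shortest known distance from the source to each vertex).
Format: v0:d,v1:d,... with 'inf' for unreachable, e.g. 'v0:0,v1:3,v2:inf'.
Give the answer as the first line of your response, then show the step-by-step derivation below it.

v0:4,v1:inf,v2:inf,v3:inf,v4:inf,v5:7,v6:inf,v7:inf,v8:0

step 1: dist = v0:4,v1:inf,v2:inf,v3:inf,v4:inf,v5:7,v6:inf,v7:inf,v8:0
step 2: dist = v0:4,v1:inf,v2:inf,v3:inf,v4:inf,v5:7,v6:inf,v7:inf,v8:0
step 3: dist = v0:4,v1:inf,v2:inf,v3:inf,v4:inf,v5:7,v6:inf,v7:inf,v8:0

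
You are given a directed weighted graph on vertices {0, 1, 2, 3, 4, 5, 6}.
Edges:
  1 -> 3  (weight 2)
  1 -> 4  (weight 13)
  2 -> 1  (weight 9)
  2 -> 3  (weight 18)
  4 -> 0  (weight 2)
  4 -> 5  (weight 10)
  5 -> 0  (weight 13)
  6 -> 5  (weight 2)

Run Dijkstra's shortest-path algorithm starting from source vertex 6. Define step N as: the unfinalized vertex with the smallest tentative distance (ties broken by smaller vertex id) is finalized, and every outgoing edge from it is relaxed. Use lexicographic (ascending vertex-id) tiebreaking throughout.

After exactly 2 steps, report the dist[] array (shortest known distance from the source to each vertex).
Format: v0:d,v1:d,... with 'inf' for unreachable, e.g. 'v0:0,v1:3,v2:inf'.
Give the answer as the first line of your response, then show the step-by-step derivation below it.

v0:15,v1:inf,v2:inf,v3:inf,v4:inf,v5:2,v6:0

step 1: dist = v0:inf,v1:inf,v2:inf,v3:inf,v4:inf,v5:2,v6:0
step 2: dist = v0:15,v1:inf,v2:inf,v3:inf,v4:inf,v5:2,v6:0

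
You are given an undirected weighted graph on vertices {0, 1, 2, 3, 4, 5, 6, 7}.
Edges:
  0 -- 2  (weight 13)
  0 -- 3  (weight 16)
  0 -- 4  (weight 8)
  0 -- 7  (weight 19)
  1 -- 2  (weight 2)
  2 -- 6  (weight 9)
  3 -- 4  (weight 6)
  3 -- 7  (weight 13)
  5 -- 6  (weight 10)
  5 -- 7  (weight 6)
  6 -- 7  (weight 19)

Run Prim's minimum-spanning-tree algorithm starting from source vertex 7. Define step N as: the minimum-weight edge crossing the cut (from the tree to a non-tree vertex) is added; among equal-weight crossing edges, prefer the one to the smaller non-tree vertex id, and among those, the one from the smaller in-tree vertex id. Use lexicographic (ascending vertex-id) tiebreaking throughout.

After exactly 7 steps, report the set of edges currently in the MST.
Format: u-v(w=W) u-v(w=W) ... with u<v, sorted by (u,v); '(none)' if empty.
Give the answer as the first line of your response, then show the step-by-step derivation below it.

0-2(w=13) 0-4(w=8) 1-2(w=2) 2-6(w=9) 3-4(w=6) 5-6(w=10) 5-7(w=6)

step 1: add edge 5-7 (w=6); MST = {5-7(w=6)}
step 2: add edge 5-6 (w=10); MST = {5-6(w=10) 5-7(w=6)}
step 3: add edge 2-6 (w=9); MST = {2-6(w=9) 5-6(w=10) 5-7(w=6)}
step 4: add edge 1-2 (w=2); MST = {1-2(w=2) 2-6(w=9) 5-6(w=10) 5-7(w=6)}
step 5: add edge 0-2 (w=13); MST = {0-2(w=13) 1-2(w=2) 2-6(w=9) 5-6(w=10) 5-7(w=6)}
step 6: add edge 0-4 (w=8); MST = {0-2(w=13) 0-4(w=8) 1-2(w=2) 2-6(w=9) 5-6(w=10) 5-7(w=6)}
step 7: add edge 3-4 (w=6); MST = {0-2(w=13) 0-4(w=8) 1-2(w=2) 2-6(w=9) 3-4(w=6) 5-6(w=10) 5-7(w=6)}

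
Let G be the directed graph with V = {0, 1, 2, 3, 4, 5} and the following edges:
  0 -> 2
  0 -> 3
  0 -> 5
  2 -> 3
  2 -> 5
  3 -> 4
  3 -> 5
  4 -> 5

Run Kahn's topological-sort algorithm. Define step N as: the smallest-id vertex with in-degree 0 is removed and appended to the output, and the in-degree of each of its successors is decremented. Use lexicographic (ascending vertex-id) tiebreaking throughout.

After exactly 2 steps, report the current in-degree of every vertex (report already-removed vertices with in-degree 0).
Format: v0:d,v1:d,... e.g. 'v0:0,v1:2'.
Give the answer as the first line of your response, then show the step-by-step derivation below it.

v0:0,v1:0,v2:0,v3:1,v4:1,v5:3

step 1: output 0; order=[0]; indeg=(0,0,0,1,1,3)
step 2: output 1; order=[0,1]; indeg=(0,0,0,1,1,3)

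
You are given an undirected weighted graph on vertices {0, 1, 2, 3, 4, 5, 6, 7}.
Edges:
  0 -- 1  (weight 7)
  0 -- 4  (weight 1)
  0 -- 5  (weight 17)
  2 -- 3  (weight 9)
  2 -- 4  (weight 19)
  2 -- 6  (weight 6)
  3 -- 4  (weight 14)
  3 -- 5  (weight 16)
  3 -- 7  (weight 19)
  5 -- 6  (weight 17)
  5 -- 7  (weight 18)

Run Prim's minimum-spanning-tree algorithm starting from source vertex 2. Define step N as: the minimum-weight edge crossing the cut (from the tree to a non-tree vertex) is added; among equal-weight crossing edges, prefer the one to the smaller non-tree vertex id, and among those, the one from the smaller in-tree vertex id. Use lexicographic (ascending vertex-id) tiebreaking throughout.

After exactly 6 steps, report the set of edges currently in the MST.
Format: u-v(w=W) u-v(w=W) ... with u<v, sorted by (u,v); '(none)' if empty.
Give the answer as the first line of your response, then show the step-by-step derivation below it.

0-1(w=7) 0-4(w=1) 2-3(w=9) 2-6(w=6) 3-4(w=14) 3-5(w=16)

step 1: add edge 2-6 (w=6); MST = {2-6(w=6)}
step 2: add edge 2-3 (w=9); MST = {2-3(w=9) 2-6(w=6)}
step 3: add edge 3-4 (w=14); MST = {2-3(w=9) 2-6(w=6) 3-4(w=14)}
step 4: add edge 0-4 (w=1); MST = {0-4(w=1) 2-3(w=9) 2-6(w=6) 3-4(w=14)}
step 5: add edge 0-1 (w=7); MST = {0-1(w=7) 0-4(w=1) 2-3(w=9) 2-6(w=6) 3-4(w=14)}
step 6: add edge 3-5 (w=16); MST = {0-1(w=7) 0-4(w=1) 2-3(w=9) 2-6(w=6) 3-4(w=14) 3-5(w=16)}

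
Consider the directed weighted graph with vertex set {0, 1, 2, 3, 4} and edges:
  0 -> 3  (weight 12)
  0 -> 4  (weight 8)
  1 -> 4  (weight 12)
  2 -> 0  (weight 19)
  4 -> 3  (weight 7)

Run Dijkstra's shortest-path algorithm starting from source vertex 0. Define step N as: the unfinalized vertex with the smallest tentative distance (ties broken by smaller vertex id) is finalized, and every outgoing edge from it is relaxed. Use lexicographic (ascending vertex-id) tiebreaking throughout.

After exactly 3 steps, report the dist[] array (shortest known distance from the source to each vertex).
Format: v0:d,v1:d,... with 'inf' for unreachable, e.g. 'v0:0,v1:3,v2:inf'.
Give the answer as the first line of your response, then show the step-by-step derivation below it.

v0:0,v1:inf,v2:inf,v3:12,v4:8

step 1: dist = v0:0,v1:inf,v2:inf,v3:12,v4:8
step 2: dist = v0:0,v1:inf,v2:inf,v3:12,v4:8
step 3: dist = v0:0,v1:inf,v2:inf,v3:12,v4:8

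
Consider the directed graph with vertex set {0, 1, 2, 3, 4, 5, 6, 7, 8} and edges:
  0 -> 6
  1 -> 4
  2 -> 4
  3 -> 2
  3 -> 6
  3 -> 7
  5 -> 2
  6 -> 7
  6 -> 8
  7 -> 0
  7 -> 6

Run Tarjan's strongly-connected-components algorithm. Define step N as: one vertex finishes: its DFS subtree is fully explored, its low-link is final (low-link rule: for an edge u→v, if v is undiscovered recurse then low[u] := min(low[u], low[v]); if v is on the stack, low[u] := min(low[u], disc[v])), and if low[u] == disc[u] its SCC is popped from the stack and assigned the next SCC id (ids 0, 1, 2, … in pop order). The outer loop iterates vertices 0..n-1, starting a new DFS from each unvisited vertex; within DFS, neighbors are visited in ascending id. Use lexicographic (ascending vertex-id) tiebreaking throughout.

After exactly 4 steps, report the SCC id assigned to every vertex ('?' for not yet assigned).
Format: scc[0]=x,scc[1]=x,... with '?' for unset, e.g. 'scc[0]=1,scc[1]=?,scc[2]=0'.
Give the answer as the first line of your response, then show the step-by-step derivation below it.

scc[0]=1,scc[1]=?,scc[2]=?,scc[3]=?,scc[4]=?,scc[5]=?,scc[6]=1,scc[7]=1,scc[8]=0

step 1: low=(low[0]=0,low[1]=?,low[2]=?,low[3]=?,low[4]=?,low[5]=?,low[6]=1,low[7]=0,low[8]=?); scc=(scc[0]=?,scc[1]=?,scc[2]=?,scc[3]=?,scc[4]=?,scc[5]=?,scc[6]=?,scc[7]=?,scc[8]=?)
step 2: low=(low[0]=0,low[1]=?,low[2]=?,low[3]=?,low[4]=?,low[5]=?,low[6]=0,low[7]=0,low[8]=3); scc=(scc[0]=?,scc[1]=?,scc[2]=?,scc[3]=?,scc[4]=?,scc[5]=?,scc[6]=?,scc[7]=?,scc[8]=0)
step 3: low=(low[0]=0,low[1]=?,low[2]=?,low[3]=?,low[4]=?,low[5]=?,low[6]=0,low[7]=0,low[8]=3); scc=(scc[0]=?,scc[1]=?,scc[2]=?,scc[3]=?,scc[4]=?,scc[5]=?,scc[6]=?,scc[7]=?,scc[8]=0)
step 4: low=(low[0]=0,low[1]=?,low[2]=?,low[3]=?,low[4]=?,low[5]=?,low[6]=0,low[7]=0,low[8]=3); scc=(scc[0]=1,scc[1]=?,scc[2]=?,scc[3]=?,scc[4]=?,scc[5]=?,scc[6]=1,scc[7]=1,scc[8]=0)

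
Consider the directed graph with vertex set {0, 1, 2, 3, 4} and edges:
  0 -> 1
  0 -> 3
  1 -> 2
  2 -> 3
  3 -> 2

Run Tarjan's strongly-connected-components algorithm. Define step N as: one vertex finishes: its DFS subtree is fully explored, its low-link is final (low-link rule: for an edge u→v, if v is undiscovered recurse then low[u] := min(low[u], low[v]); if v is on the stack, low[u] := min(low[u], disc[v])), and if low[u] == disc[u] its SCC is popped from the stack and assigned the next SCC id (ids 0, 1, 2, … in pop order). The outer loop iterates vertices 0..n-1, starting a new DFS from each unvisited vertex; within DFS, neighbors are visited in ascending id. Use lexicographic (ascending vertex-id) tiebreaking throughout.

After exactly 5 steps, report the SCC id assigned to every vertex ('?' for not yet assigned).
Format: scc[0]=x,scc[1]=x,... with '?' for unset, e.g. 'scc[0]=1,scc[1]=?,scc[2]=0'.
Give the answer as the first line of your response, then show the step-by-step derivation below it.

scc[0]=2,scc[1]=1,scc[2]=0,scc[3]=0,scc[4]=3

step 1: low=(low[0]=0,low[1]=1,low[2]=2,low[3]=2,low[4]=?); scc=(scc[0]=?,scc[1]=?,scc[2]=?,scc[3]=?,scc[4]=?)
step 2: low=(low[0]=0,low[1]=1,low[2]=2,low[3]=2,low[4]=?); scc=(scc[0]=?,scc[1]=?,scc[2]=0,scc[3]=0,scc[4]=?)
step 3: low=(low[0]=0,low[1]=1,low[2]=2,low[3]=2,low[4]=?); scc=(scc[0]=?,scc[1]=1,scc[2]=0,scc[3]=0,scc[4]=?)
step 4: low=(low[0]=0,low[1]=1,low[2]=2,low[3]=2,low[4]=?); scc=(scc[0]=2,scc[1]=1,scc[2]=0,scc[3]=0,scc[4]=?)
step 5: low=(low[0]=0,low[1]=1,low[2]=2,low[3]=2,low[4]=4); scc=(scc[0]=2,scc[1]=1,scc[2]=0,scc[3]=0,scc[4]=3)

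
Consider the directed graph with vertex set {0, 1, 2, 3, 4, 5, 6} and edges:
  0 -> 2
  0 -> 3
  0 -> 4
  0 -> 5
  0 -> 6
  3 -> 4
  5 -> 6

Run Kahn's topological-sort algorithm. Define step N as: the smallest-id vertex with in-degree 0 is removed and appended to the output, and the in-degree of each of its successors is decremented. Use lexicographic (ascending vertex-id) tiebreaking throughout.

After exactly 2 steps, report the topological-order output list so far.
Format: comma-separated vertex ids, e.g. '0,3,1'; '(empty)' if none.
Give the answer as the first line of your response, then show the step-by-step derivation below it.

0,1

step 1: output 0; order=[0]; indeg=(0,0,0,0,1,0,1)
step 2: output 1; order=[0,1]; indeg=(0,0,0,0,1,0,1)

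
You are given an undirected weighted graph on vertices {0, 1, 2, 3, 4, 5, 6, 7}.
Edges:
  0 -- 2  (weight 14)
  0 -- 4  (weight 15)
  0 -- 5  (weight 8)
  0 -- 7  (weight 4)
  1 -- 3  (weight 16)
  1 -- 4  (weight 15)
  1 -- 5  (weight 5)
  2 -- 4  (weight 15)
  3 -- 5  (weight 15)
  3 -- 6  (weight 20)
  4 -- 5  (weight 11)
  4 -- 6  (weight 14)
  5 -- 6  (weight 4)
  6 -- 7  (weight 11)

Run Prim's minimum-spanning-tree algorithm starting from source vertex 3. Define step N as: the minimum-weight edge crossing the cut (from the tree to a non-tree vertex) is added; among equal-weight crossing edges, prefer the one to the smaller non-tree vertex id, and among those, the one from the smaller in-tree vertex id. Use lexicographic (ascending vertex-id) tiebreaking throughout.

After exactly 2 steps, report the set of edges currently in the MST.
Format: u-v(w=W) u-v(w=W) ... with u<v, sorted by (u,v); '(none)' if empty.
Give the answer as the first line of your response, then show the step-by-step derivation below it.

3-5(w=15) 5-6(w=4)

step 1: add edge 3-5 (w=15); MST = {3-5(w=15)}
step 2: add edge 5-6 (w=4); MST = {3-5(w=15) 5-6(w=4)}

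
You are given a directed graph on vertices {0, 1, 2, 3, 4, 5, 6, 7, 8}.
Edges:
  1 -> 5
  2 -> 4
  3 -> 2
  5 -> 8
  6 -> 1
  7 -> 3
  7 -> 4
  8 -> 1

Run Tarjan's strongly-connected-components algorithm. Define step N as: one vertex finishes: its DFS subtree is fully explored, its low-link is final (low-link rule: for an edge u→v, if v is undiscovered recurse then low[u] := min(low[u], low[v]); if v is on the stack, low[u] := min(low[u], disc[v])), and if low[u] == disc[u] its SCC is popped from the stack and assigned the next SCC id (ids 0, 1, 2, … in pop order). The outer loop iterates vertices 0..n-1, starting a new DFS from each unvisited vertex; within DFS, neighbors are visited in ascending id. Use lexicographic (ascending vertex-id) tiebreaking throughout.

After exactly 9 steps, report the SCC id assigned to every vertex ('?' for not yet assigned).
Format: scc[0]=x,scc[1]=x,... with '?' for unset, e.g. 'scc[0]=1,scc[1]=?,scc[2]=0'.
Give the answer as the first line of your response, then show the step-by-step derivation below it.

scc[0]=0,scc[1]=1,scc[2]=3,scc[3]=4,scc[4]=2,scc[5]=1,scc[6]=5,scc[7]=6,scc[8]=1

step 1: low=(low[0]=0,low[1]=?,low[2]=?,low[3]=?,low[4]=?,low[5]=?,low[6]=?,low[7]=?,low[8]=?); scc=(scc[0]=0,scc[1]=?,scc[2]=?,scc[3]=?,scc[4]=?,scc[5]=?,scc[6]=?,scc[7]=?,scc[8]=?)
step 2: low=(low[0]=0,low[1]=1,low[2]=?,low[3]=?,low[4]=?,low[5]=2,low[6]=?,low[7]=?,low[8]=1); scc=(scc[0]=0,scc[1]=?,scc[2]=?,scc[3]=?,scc[4]=?,scc[5]=?,scc[6]=?,scc[7]=?,scc[8]=?)
step 3: low=(low[0]=0,low[1]=1,low[2]=?,low[3]=?,low[4]=?,low[5]=1,low[6]=?,low[7]=?,low[8]=1); scc=(scc[0]=0,scc[1]=?,scc[2]=?,scc[3]=?,scc[4]=?,scc[5]=?,scc[6]=?,scc[7]=?,scc[8]=?)
step 4: low=(low[0]=0,low[1]=1,low[2]=?,low[3]=?,low[4]=?,low[5]=1,low[6]=?,low[7]=?,low[8]=1); scc=(scc[0]=0,scc[1]=1,scc[2]=?,scc[3]=?,scc[4]=?,scc[5]=1,scc[6]=?,scc[7]=?,scc[8]=1)
step 5: low=(low[0]=0,low[1]=1,low[2]=4,low[3]=?,low[4]=5,low[5]=1,low[6]=?,low[7]=?,low[8]=1); scc=(scc[0]=0,scc[1]=1,scc[2]=?,scc[3]=?,scc[4]=2,scc[5]=1,scc[6]=?,scc[7]=?,scc[8]=1)
step 6: low=(low[0]=0,low[1]=1,low[2]=4,low[3]=?,low[4]=5,low[5]=1,low[6]=?,low[7]=?,low[8]=1); scc=(scc[0]=0,scc[1]=1,scc[2]=3,scc[3]=?,scc[4]=2,scc[5]=1,scc[6]=?,scc[7]=?,scc[8]=1)
step 7: low=(low[0]=0,low[1]=1,low[2]=4,low[3]=6,low[4]=5,low[5]=1,low[6]=?,low[7]=?,low[8]=1); scc=(scc[0]=0,scc[1]=1,scc[2]=3,scc[3]=4,scc[4]=2,scc[5]=1,scc[6]=?,scc[7]=?,scc[8]=1)
step 8: low=(low[0]=0,low[1]=1,low[2]=4,low[3]=6,low[4]=5,low[5]=1,low[6]=7,low[7]=?,low[8]=1); scc=(scc[0]=0,scc[1]=1,scc[2]=3,scc[3]=4,scc[4]=2,scc[5]=1,scc[6]=5,scc[7]=?,scc[8]=1)
step 9: low=(low[0]=0,low[1]=1,low[2]=4,low[3]=6,low[4]=5,low[5]=1,low[6]=7,low[7]=8,low[8]=1); scc=(scc[0]=0,scc[1]=1,scc[2]=3,scc[3]=4,scc[4]=2,scc[5]=1,scc[6]=5,scc[7]=6,scc[8]=1)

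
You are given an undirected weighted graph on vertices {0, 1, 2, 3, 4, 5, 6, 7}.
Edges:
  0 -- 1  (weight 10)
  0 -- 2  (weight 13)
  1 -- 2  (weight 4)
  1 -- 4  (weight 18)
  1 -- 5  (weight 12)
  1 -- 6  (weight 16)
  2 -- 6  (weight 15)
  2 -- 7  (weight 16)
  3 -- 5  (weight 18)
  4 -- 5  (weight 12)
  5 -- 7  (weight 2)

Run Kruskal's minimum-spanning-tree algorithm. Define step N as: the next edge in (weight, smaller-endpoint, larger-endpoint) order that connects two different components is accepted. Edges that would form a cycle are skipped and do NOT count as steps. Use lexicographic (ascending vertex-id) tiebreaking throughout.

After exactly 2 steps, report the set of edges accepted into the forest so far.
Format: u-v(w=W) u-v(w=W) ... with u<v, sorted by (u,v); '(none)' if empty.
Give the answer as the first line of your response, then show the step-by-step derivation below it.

1-2(w=4) 5-7(w=2)

step 1: add edge 5-7 (w=2); MST = {5-7(w=2)}
step 2: add edge 1-2 (w=4); MST = {1-2(w=4) 5-7(w=2)}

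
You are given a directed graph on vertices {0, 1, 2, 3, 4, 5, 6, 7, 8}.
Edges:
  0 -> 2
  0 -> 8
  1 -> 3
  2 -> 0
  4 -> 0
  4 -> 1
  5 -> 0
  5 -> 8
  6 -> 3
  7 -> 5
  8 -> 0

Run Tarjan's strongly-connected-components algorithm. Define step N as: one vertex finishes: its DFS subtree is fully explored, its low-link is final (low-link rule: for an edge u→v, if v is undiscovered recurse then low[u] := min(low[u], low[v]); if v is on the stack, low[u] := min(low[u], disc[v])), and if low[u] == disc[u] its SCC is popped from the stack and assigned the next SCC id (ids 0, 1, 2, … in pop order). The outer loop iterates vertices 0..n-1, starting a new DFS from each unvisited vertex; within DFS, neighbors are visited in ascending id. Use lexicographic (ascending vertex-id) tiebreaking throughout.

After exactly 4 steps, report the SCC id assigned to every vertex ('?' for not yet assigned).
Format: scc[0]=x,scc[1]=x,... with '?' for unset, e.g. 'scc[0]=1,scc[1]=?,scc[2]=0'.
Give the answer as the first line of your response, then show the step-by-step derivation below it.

scc[0]=0,scc[1]=?,scc[2]=0,scc[3]=1,scc[4]=?,scc[5]=?,scc[6]=?,scc[7]=?,scc[8]=0

step 1: low=(low[0]=0,low[1]=?,low[2]=0,low[3]=?,low[4]=?,low[5]=?,low[6]=?,low[7]=?,low[8]=?); scc=(scc[0]=?,scc[1]=?,scc[2]=?,scc[3]=?,scc[4]=?,scc[5]=?,scc[6]=?,scc[7]=?,scc[8]=?)
step 2: low=(low[0]=0,low[1]=?,low[2]=0,low[3]=?,low[4]=?,low[5]=?,low[6]=?,low[7]=?,low[8]=0); scc=(scc[0]=?,scc[1]=?,scc[2]=?,scc[3]=?,scc[4]=?,scc[5]=?,scc[6]=?,scc[7]=?,scc[8]=?)
step 3: low=(low[0]=0,low[1]=?,low[2]=0,low[3]=?,low[4]=?,low[5]=?,low[6]=?,low[7]=?,low[8]=0); scc=(scc[0]=0,scc[1]=?,scc[2]=0,scc[3]=?,scc[4]=?,scc[5]=?,scc[6]=?,scc[7]=?,scc[8]=0)
step 4: low=(low[0]=0,low[1]=3,low[2]=0,low[3]=4,low[4]=?,low[5]=?,low[6]=?,low[7]=?,low[8]=0); scc=(scc[0]=0,scc[1]=?,scc[2]=0,scc[3]=1,scc[4]=?,scc[5]=?,scc[6]=?,scc[7]=?,scc[8]=0)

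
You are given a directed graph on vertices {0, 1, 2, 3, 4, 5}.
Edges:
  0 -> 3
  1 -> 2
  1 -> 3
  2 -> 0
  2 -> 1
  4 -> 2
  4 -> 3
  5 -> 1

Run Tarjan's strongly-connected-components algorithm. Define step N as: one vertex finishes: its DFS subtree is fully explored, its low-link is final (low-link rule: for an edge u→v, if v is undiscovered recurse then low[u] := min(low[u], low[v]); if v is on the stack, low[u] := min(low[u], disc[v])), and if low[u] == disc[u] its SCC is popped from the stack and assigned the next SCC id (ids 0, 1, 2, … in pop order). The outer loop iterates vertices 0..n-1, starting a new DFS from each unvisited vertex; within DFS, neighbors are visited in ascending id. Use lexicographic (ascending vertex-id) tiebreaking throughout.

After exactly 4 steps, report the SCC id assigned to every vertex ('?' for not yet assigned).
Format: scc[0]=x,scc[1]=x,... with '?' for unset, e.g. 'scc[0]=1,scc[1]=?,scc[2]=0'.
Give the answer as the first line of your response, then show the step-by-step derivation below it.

scc[0]=1,scc[1]=2,scc[2]=2,scc[3]=0,scc[4]=?,scc[5]=?

step 1: low=(low[0]=0,low[1]=?,low[2]=?,low[3]=1,low[4]=?,low[5]=?); scc=(scc[0]=?,scc[1]=?,scc[2]=?,scc[3]=0,scc[4]=?,scc[5]=?)
step 2: low=(low[0]=0,low[1]=?,low[2]=?,low[3]=1,low[4]=?,low[5]=?); scc=(scc[0]=1,scc[1]=?,scc[2]=?,scc[3]=0,scc[4]=?,scc[5]=?)
step 3: low=(low[0]=0,low[1]=2,low[2]=2,low[3]=1,low[4]=?,low[5]=?); scc=(scc[0]=1,scc[1]=?,scc[2]=?,scc[3]=0,scc[4]=?,scc[5]=?)
step 4: low=(low[0]=0,low[1]=2,low[2]=2,low[3]=1,low[4]=?,low[5]=?); scc=(scc[0]=1,scc[1]=2,scc[2]=2,scc[3]=0,scc[4]=?,scc[5]=?)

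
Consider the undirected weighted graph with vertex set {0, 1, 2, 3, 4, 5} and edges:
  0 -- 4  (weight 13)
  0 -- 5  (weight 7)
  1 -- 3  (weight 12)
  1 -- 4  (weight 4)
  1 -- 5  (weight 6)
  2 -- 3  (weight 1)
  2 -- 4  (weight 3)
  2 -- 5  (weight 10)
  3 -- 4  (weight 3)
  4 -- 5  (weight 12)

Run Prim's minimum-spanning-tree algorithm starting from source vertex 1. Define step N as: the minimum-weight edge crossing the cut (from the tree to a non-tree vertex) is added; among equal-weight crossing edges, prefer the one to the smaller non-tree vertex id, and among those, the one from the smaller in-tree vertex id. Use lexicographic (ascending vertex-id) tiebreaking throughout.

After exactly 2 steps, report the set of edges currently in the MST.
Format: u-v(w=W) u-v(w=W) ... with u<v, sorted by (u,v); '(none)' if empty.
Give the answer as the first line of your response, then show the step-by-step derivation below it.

1-4(w=4) 2-4(w=3)

step 1: add edge 1-4 (w=4); MST = {1-4(w=4)}
step 2: add edge 2-4 (w=3); MST = {1-4(w=4) 2-4(w=3)}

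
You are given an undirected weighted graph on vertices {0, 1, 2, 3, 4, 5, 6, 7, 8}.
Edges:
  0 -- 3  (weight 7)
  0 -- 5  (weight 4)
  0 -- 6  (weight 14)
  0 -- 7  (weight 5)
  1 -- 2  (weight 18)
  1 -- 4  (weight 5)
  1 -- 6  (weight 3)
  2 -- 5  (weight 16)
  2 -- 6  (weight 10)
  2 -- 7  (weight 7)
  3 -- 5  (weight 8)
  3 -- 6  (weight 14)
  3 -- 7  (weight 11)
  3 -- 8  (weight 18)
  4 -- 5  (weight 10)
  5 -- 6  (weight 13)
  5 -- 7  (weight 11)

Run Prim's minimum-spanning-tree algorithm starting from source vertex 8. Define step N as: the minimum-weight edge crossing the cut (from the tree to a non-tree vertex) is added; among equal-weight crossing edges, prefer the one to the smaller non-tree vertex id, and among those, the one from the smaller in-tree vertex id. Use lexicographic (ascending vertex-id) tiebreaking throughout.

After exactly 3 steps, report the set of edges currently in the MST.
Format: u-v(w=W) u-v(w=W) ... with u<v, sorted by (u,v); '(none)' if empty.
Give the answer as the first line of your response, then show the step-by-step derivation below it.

0-3(w=7) 0-5(w=4) 3-8(w=18)

step 1: add edge 3-8 (w=18); MST = {3-8(w=18)}
step 2: add edge 0-3 (w=7); MST = {0-3(w=7) 3-8(w=18)}
step 3: add edge 0-5 (w=4); MST = {0-3(w=7) 0-5(w=4) 3-8(w=18)}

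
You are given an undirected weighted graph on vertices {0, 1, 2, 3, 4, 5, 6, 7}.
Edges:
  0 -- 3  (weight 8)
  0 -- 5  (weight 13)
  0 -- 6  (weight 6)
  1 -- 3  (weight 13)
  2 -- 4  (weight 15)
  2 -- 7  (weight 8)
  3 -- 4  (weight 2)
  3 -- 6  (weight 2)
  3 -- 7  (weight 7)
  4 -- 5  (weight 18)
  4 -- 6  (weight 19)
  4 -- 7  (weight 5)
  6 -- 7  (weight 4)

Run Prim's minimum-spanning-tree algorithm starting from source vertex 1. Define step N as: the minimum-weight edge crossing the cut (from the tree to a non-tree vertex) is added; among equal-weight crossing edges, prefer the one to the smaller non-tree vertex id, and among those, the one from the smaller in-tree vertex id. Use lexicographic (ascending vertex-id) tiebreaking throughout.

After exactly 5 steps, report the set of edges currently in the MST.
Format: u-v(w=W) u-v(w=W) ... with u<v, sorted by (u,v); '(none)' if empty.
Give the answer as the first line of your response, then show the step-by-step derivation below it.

0-6(w=6) 1-3(w=13) 3-4(w=2) 3-6(w=2) 6-7(w=4)

step 1: add edge 1-3 (w=13); MST = {1-3(w=13)}
step 2: add edge 3-4 (w=2); MST = {1-3(w=13) 3-4(w=2)}
step 3: add edge 3-6 (w=2); MST = {1-3(w=13) 3-4(w=2) 3-6(w=2)}
step 4: add edge 6-7 (w=4); MST = {1-3(w=13) 3-4(w=2) 3-6(w=2) 6-7(w=4)}
step 5: add edge 0-6 (w=6); MST = {0-6(w=6) 1-3(w=13) 3-4(w=2) 3-6(w=2) 6-7(w=4)}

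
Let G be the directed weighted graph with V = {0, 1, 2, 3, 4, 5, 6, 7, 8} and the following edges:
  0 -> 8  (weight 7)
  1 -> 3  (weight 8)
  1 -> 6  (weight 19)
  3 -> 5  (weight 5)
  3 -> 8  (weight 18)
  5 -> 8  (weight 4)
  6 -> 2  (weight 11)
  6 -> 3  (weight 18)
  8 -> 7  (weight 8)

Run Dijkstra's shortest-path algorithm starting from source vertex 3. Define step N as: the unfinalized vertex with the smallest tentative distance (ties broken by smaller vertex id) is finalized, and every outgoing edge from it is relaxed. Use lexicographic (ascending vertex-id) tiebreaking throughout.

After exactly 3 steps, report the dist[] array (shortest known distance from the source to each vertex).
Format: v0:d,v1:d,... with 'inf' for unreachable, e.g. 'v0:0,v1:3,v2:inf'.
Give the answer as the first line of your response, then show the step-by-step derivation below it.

v0:inf,v1:inf,v2:inf,v3:0,v4:inf,v5:5,v6:inf,v7:17,v8:9

step 1: dist = v0:inf,v1:inf,v2:inf,v3:0,v4:inf,v5:5,v6:inf,v7:inf,v8:18
step 2: dist = v0:inf,v1:inf,v2:inf,v3:0,v4:inf,v5:5,v6:inf,v7:inf,v8:9
step 3: dist = v0:inf,v1:inf,v2:inf,v3:0,v4:inf,v5:5,v6:inf,v7:17,v8:9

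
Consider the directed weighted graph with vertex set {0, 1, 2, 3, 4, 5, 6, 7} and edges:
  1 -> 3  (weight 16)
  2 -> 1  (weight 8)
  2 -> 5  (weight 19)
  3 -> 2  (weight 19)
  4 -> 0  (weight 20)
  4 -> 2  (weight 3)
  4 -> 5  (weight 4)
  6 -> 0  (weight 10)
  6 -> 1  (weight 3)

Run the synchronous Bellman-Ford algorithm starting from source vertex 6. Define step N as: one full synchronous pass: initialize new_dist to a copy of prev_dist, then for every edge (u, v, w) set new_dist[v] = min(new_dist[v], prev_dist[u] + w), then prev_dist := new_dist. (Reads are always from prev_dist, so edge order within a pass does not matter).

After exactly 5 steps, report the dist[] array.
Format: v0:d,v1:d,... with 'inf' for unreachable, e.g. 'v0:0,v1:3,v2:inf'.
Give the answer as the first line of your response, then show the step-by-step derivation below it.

v0:10,v1:3,v2:38,v3:19,v4:inf,v5:57,v6:0,v7:inf

step 1: dist = v0:10,v1:3,v2:inf,v3:inf,v4:inf,v5:inf,v6:0,v7:inf
step 2: dist = v0:10,v1:3,v2:inf,v3:19,v4:inf,v5:inf,v6:0,v7:inf
step 3: dist = v0:10,v1:3,v2:38,v3:19,v4:inf,v5:inf,v6:0,v7:inf
step 4: dist = v0:10,v1:3,v2:38,v3:19,v4:inf,v5:57,v6:0,v7:inf
step 5: dist = v0:10,v1:3,v2:38,v3:19,v4:inf,v5:57,v6:0,v7:inf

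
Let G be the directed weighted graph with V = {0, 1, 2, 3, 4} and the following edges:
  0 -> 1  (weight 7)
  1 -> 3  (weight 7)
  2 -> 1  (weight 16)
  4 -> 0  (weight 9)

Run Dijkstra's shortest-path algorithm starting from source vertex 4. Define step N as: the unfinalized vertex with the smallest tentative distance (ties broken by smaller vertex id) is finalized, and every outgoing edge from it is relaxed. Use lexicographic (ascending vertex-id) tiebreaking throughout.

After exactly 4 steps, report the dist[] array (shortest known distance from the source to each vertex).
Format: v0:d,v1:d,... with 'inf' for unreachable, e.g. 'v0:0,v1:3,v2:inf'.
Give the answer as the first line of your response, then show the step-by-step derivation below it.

v0:9,v1:16,v2:inf,v3:23,v4:0

step 1: dist = v0:9,v1:inf,v2:inf,v3:inf,v4:0
step 2: dist = v0:9,v1:16,v2:inf,v3:inf,v4:0
step 3: dist = v0:9,v1:16,v2:inf,v3:23,v4:0
step 4: dist = v0:9,v1:16,v2:inf,v3:23,v4:0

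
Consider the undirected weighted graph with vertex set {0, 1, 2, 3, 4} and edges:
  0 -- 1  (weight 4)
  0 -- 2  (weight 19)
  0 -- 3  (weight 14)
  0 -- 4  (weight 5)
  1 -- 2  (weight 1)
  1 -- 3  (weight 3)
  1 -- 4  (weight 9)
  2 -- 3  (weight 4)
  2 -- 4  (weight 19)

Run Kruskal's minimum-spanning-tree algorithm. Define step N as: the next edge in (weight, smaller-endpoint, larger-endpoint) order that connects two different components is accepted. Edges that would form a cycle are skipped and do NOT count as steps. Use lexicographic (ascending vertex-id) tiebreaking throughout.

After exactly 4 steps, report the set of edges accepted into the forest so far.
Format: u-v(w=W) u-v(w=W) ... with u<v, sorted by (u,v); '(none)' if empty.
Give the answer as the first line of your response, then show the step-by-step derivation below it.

0-1(w=4) 0-4(w=5) 1-2(w=1) 1-3(w=3)

step 1: add edge 1-2 (w=1); MST = {1-2(w=1)}
step 2: add edge 1-3 (w=3); MST = {1-2(w=1) 1-3(w=3)}
step 3: add edge 0-1 (w=4); MST = {0-1(w=4) 1-2(w=1) 1-3(w=3)}
step 4: add edge 0-4 (w=5); MST = {0-1(w=4) 0-4(w=5) 1-2(w=1) 1-3(w=3)}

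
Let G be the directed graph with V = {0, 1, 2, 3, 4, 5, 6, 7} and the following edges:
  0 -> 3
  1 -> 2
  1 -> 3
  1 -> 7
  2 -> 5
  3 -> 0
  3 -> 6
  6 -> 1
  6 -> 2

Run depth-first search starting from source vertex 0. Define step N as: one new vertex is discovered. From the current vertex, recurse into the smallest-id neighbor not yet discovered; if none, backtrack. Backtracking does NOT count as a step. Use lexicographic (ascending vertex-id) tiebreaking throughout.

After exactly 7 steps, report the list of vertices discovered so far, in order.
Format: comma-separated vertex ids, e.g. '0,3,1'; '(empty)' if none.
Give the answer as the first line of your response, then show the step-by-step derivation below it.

0,3,6,1,2,5,7

step 1: discover 0; path=0; order=0
step 2: discover 3; path=0>3; order=0,3
step 3: discover 6; path=0>3>6; order=0,3,6
step 4: discover 1; path=0>3>6>1; order=0,3,6,1
step 5: discover 2; path=0>3>6>1>2; order=0,3,6,1,2
step 6: discover 5; path=0>3>6>1>2>5; order=0,3,6,1,2,5
step 7: discover 7; path=0>3>6>1>7; order=0,3,6,1,2,5,7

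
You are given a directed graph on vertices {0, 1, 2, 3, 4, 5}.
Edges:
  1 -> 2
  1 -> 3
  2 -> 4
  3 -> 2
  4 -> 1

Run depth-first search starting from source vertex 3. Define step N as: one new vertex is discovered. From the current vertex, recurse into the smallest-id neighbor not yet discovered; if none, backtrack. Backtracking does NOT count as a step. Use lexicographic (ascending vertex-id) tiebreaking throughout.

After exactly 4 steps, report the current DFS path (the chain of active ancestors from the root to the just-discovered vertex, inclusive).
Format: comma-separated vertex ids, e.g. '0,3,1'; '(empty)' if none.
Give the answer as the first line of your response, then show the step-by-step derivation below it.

3,2,4,1

step 1: discover 3; path=3; order=3
step 2: discover 2; path=3>2; order=3,2
step 3: discover 4; path=3>2>4; order=3,2,4
step 4: discover 1; path=3>2>4>1; order=3,2,4,1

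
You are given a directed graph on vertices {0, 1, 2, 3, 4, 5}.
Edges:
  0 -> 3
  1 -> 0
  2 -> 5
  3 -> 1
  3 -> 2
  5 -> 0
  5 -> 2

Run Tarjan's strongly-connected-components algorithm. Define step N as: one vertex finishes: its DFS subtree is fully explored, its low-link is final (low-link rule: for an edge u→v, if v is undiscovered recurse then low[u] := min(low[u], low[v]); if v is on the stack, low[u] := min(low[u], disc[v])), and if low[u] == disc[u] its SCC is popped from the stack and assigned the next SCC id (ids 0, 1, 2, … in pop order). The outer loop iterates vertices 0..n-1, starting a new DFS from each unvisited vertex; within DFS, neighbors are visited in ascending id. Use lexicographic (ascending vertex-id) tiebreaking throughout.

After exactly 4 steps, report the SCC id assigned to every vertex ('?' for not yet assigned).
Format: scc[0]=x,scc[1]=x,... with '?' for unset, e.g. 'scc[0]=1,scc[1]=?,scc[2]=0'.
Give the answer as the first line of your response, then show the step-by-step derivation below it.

scc[0]=?,scc[1]=?,scc[2]=?,scc[3]=?,scc[4]=?,scc[5]=?

step 1: low=(low[0]=0,low[1]=0,low[2]=?,low[3]=1,low[4]=?,low[5]=?); scc=(scc[0]=?,scc[1]=?,scc[2]=?,scc[3]=?,scc[4]=?,scc[5]=?)
step 2: low=(low[0]=0,low[1]=0,low[2]=3,low[3]=0,low[4]=?,low[5]=0); scc=(scc[0]=?,scc[1]=?,scc[2]=?,scc[3]=?,scc[4]=?,scc[5]=?)
step 3: low=(low[0]=0,low[1]=0,low[2]=0,low[3]=0,low[4]=?,low[5]=0); scc=(scc[0]=?,scc[1]=?,scc[2]=?,scc[3]=?,scc[4]=?,scc[5]=?)
step 4: low=(low[0]=0,low[1]=0,low[2]=0,low[3]=0,low[4]=?,low[5]=0); scc=(scc[0]=?,scc[1]=?,scc[2]=?,scc[3]=?,scc[4]=?,scc[5]=?)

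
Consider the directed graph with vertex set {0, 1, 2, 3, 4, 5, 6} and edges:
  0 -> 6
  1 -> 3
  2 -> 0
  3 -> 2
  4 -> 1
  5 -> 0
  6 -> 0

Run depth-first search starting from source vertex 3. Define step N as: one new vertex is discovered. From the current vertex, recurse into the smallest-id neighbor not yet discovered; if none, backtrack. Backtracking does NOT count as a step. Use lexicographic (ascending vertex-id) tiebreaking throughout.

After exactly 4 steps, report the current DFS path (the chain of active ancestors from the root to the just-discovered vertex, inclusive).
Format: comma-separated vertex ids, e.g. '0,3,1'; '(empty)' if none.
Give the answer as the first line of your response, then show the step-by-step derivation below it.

3,2,0,6

step 1: discover 3; path=3; order=3
step 2: discover 2; path=3>2; order=3,2
step 3: discover 0; path=3>2>0; order=3,2,0
step 4: discover 6; path=3>2>0>6; order=3,2,0,6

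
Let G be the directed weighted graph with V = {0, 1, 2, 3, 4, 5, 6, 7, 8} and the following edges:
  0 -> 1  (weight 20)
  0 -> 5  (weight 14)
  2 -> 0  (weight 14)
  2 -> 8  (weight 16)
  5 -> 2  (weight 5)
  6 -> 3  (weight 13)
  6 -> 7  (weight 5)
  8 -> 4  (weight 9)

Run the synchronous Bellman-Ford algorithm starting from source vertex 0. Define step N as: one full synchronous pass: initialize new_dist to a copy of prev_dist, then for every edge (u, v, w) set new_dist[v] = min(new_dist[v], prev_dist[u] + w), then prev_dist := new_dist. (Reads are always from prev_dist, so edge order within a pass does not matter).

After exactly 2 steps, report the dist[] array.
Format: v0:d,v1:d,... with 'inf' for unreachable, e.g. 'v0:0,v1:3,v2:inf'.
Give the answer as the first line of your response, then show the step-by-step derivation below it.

v0:0,v1:20,v2:19,v3:inf,v4:inf,v5:14,v6:inf,v7:inf,v8:inf

step 1: dist = v0:0,v1:20,v2:inf,v3:inf,v4:inf,v5:14,v6:inf,v7:inf,v8:inf
step 2: dist = v0:0,v1:20,v2:19,v3:inf,v4:inf,v5:14,v6:inf,v7:inf,v8:inf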